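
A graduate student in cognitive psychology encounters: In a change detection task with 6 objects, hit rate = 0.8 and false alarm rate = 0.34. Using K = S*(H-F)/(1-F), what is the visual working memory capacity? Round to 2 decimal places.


K = S * (H - F) / (1 - F)
H - F = 0.46
1 - F = 0.66
K = 6 * 0.46 / 0.66
= 4.18


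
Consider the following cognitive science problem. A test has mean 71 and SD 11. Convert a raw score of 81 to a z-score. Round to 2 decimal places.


z = (X - mu) / sigma
= (81 - 71) / 11
= 10 / 11
= 0.91


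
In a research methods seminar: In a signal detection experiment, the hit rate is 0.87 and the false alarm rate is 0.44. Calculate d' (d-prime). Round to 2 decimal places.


d' = z(HR) - z(FAR)
z(0.87) = 1.1264
z(0.44) = -0.151
d' = 1.1264 - -0.151
= 1.28


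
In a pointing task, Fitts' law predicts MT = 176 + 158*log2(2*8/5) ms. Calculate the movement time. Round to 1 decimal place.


MT = 176 + 158 * log2(2*8/5)
2D/W = 3.2
log2(3.2) = 1.6781
MT = 176 + 158 * 1.6781
= 441.1 ms


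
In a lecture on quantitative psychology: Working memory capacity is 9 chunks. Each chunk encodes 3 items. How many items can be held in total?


Total items = chunks * items_per_chunk
= 9 * 3
= 27


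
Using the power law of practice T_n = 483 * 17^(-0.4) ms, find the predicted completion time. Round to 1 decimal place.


T_n = 483 * 17^(-0.4)
17^(-0.4) = 0.321974
T_n = 483 * 0.321974
= 155.5 ms


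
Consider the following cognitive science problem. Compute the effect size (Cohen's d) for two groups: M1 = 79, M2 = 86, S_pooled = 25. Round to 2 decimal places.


Cohen's d = (M1 - M2) / S_pooled
= (79 - 86) / 25
= -7 / 25
= -0.28


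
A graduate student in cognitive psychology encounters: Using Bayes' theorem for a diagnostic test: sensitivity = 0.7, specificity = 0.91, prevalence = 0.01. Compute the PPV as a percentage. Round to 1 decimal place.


PPV = (sens * prev) / (sens * prev + (1-spec) * (1-prev))
Numerator = 0.7 * 0.01 = 0.007
P(positive and no disease) = (1 - spec) * (1 - prev) = (1 - 0.91) * (1 - 0.01) = 0.0891
Denominator = 0.007 + 0.0891 = 0.0961
PPV = 0.007 / 0.0961 = 0.072841
As percentage = 7.3


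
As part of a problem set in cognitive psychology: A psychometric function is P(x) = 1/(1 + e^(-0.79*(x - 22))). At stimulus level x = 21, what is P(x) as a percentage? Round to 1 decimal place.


P(x) = 1/(1 + e^(-0.79*(21 - 22)))
Exponent = -0.79 * -1 = 0.79
e^(0.79) = 2.203396
P = 1/(1 + 2.203396) = 0.312169
Percentage = 31.2


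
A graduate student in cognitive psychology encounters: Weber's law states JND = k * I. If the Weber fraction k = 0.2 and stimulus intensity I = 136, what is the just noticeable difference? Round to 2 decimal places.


JND = k * I
JND = 0.2 * 136
= 27.20


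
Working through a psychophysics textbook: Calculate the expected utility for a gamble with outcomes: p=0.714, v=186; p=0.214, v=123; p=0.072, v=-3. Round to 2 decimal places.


EU = sum(p_i * v_i)
0.714 * 186 = 132.804
0.214 * 123 = 26.322
0.072 * -3 = -0.216
EU = 132.804 + 26.322 + -0.216
= 158.91


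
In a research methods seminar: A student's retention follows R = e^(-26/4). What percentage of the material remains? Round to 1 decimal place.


R = e^(-t/S)
-t/S = -26/4 = -6.5
R = e^(-6.5) = 0.001503
Percentage = 0.001503 * 100
= 0.2


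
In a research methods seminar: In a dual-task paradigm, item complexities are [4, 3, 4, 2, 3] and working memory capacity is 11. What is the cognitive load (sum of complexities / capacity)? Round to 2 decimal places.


Total complexity = 4 + 3 + 4 + 2 + 3 = 16
Load = total / capacity = 16 / 11
= 1.45


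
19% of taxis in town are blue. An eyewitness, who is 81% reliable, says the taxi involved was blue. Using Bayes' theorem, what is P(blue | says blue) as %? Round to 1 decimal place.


P(blue | says blue) = P(says blue | blue)*P(blue) / [P(says blue | blue)*P(blue) + P(says blue | not blue)*P(not blue)]
Numerator = 0.81 * 0.19 = 0.1539
False identification = 0.19 * 0.81 = 0.1539
P = 0.1539 / (0.1539 + 0.1539)
= 0.1539 / 0.3078
As percentage = 50.0


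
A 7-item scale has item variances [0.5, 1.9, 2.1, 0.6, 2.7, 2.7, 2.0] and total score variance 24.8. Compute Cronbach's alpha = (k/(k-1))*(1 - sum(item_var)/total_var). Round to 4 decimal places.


alpha = (k/(k-1)) * (1 - sum(s_i^2)/s_total^2)
sum(item variances) = 12.5
k/(k-1) = 7/6 = 1.166667
1 - 12.5/24.8 = 1 - 0.504032 = 0.495968
alpha = 1.166667 * 0.495968
= 0.5786


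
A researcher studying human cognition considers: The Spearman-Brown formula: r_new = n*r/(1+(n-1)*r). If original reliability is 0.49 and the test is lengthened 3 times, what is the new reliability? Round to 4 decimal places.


r_new = n*r / (1 + (n-1)*r)
Numerator = 3 * 0.49 = 1.47
Denominator = 1 + 2 * 0.49 = 1.98
r_new = 1.47 / 1.98
= 0.7424


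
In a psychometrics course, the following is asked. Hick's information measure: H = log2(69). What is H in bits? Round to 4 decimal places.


H = log2(n)
H = log2(69)
= 6.1085


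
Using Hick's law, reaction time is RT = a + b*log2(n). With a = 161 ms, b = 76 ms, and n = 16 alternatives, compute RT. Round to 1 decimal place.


RT = 161 + 76 * log2(16)
log2(16) = 4.0
RT = 161 + 76 * 4.0
= 161 + 304.0
= 465.0 ms


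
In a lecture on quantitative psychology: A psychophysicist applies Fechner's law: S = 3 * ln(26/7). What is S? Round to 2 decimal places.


S = 3 * ln(26/7)
I/I0 = 3.714286
ln(3.714286) = 1.3122
S = 3 * 1.3122
= 3.94


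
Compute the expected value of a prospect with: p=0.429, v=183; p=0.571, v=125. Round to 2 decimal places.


EU = sum(p_i * v_i)
0.429 * 183 = 78.507
0.571 * 125 = 71.375
EU = 78.507 + 71.375
= 149.88


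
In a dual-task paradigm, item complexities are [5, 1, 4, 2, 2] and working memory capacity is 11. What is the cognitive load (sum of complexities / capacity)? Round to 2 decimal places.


Total complexity = 5 + 1 + 4 + 2 + 2 = 14
Load = total / capacity = 14 / 11
= 1.27


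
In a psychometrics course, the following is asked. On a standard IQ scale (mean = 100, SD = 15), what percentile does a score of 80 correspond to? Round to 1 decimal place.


z = (IQ - mean) / SD
z = (80 - 100) / 15 = -1.3333
Percentile = Phi(-1.3333) * 100
Phi(-1.3333) = 0.091217
= 9.1


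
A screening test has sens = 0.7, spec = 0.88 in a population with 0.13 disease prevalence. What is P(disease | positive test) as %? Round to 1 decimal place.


PPV = (sens * prev) / (sens * prev + (1-spec) * (1-prev))
Numerator = 0.7 * 0.13 = 0.091
P(positive and no disease) = (1 - spec) * (1 - prev) = (1 - 0.88) * (1 - 0.13) = 0.1044
Denominator = 0.091 + 0.1044 = 0.1954
PPV = 0.091 / 0.1954 = 0.465711
As percentage = 46.6


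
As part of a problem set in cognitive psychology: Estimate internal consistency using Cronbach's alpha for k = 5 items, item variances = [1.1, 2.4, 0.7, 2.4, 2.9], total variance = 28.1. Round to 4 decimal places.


alpha = (k/(k-1)) * (1 - sum(s_i^2)/s_total^2)
sum(item variances) = 9.5
k/(k-1) = 5/4 = 1.25
1 - 9.5/28.1 = 1 - 0.338078 = 0.661922
alpha = 1.25 * 0.661922
= 0.8274


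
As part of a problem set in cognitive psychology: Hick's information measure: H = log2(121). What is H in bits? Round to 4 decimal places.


H = log2(n)
H = log2(121)
= 6.9189


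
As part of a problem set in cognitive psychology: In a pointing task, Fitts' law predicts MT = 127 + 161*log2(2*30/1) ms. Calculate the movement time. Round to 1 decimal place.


MT = 127 + 161 * log2(2*30/1)
2D/W = 60.0
log2(60.0) = 5.9069
MT = 127 + 161 * 5.9069
= 1078.0 ms


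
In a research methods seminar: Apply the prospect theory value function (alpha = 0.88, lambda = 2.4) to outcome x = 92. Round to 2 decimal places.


Since x = 92 >= 0, use v(x) = x^0.88
92^0.88 = 53.4728
v(92) = 53.47


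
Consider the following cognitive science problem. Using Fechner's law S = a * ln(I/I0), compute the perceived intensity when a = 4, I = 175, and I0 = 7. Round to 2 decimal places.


S = 4 * ln(175/7)
I/I0 = 25.0
ln(25.0) = 3.2189
S = 4 * 3.2189
= 12.88


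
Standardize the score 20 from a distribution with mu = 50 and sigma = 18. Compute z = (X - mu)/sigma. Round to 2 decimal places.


z = (X - mu) / sigma
= (20 - 50) / 18
= -30 / 18
= -1.67


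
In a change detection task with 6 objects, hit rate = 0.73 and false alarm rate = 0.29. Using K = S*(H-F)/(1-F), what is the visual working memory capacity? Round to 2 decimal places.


K = S * (H - F) / (1 - F)
H - F = 0.44
1 - F = 0.71
K = 6 * 0.44 / 0.71
= 3.72


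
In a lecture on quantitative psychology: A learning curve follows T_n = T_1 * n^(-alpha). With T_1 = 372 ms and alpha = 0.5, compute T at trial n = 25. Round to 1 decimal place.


T_n = 372 * 25^(-0.5)
25^(-0.5) = 0.2
T_n = 372 * 0.2
= 74.4 ms


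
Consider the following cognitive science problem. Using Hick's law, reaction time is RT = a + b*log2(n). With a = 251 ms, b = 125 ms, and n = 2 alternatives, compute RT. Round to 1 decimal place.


RT = 251 + 125 * log2(2)
log2(2) = 1.0
RT = 251 + 125 * 1.0
= 251 + 125.0
= 376.0 ms


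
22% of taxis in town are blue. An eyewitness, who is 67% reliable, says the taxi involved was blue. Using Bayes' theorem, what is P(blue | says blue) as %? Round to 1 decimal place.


P(blue | says blue) = P(says blue | blue)*P(blue) / [P(says blue | blue)*P(blue) + P(says blue | not blue)*P(not blue)]
Numerator = 0.67 * 0.22 = 0.1474
False identification = 0.33 * 0.78 = 0.2574
P = 0.1474 / (0.1474 + 0.2574)
= 0.1474 / 0.4048
As percentage = 36.4


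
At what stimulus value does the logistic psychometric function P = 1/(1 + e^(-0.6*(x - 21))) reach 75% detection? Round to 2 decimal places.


At P = 0.75: 0.75 = 1/(1 + e^(-k*(x-x0)))
Solving: e^(-k*(x-x0)) = 1/3
x = x0 + ln(3)/k
ln(3) = 1.0986
x = 21 + 1.0986/0.6
= 21 + 1.831
= 22.83


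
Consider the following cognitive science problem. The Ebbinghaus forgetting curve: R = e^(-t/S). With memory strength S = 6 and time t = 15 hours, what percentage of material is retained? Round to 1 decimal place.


R = e^(-t/S)
-t/S = -15/6 = -2.5
R = e^(-2.5) = 0.082085
Percentage = 0.082085 * 100
= 8.2


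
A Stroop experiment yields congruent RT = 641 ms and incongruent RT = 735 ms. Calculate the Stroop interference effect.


Stroop effect = RT(incongruent) - RT(congruent)
= 735 - 641
= 94 ms


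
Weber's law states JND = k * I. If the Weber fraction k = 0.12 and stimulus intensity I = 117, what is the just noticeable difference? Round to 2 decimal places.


JND = k * I
JND = 0.12 * 117
= 14.04


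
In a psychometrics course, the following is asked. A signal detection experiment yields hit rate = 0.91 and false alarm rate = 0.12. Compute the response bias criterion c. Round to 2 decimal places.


c = -0.5 * (z(HR) + z(FAR))
z(0.91) = 1.3408
z(0.12) = -1.175
c = -0.5 * (1.3408 + -1.175)
= -0.5 * 0.1658
= -0.08


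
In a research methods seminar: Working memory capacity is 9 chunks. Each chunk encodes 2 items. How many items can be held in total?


Total items = chunks * items_per_chunk
= 9 * 2
= 18


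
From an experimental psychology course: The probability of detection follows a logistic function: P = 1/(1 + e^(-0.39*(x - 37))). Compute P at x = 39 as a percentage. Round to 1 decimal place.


P(x) = 1/(1 + e^(-0.39*(39 - 37)))
Exponent = -0.39 * 2 = -0.78
e^(-0.78) = 0.458406
P = 1/(1 + 0.458406) = 0.68568
Percentage = 68.6


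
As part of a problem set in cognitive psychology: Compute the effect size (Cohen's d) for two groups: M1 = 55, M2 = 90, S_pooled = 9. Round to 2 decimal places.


Cohen's d = (M1 - M2) / S_pooled
= (55 - 90) / 9
= -35 / 9
= -3.89


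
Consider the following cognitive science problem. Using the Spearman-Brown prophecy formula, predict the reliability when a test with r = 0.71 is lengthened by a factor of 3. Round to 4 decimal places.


r_new = n*r / (1 + (n-1)*r)
Numerator = 3 * 0.71 = 2.13
Denominator = 1 + 2 * 0.71 = 2.42
r_new = 2.13 / 2.42
= 0.8802


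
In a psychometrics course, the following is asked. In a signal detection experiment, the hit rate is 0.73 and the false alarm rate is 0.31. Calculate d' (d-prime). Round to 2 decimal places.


d' = z(HR) - z(FAR)
z(0.73) = 0.6128
z(0.31) = -0.4959
d' = 0.6128 - -0.4959
= 1.11


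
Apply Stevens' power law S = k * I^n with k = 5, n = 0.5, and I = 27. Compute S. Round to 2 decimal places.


S = 5 * 27^0.5
27^0.5 = 5.1962
S = 5 * 5.1962
= 25.98


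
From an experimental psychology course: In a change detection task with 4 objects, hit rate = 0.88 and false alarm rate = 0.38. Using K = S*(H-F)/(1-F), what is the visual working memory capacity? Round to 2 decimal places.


K = S * (H - F) / (1 - F)
H - F = 0.5
1 - F = 0.62
K = 4 * 0.5 / 0.62
= 3.23


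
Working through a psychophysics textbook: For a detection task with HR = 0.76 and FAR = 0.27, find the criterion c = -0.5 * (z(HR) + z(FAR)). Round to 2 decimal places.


c = -0.5 * (z(HR) + z(FAR))
z(0.76) = 0.7063
z(0.27) = -0.6128
c = -0.5 * (0.7063 + -0.6128)
= -0.5 * 0.0935
= -0.05


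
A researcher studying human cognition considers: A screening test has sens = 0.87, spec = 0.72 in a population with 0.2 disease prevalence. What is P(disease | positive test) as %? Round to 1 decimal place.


PPV = (sens * prev) / (sens * prev + (1-spec) * (1-prev))
Numerator = 0.87 * 0.2 = 0.174
P(positive and no disease) = (1 - spec) * (1 - prev) = (1 - 0.72) * (1 - 0.2) = 0.224
Denominator = 0.174 + 0.224 = 0.398
PPV = 0.174 / 0.398 = 0.437186
As percentage = 43.7


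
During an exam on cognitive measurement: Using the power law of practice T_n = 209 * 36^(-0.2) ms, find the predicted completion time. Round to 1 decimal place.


T_n = 209 * 36^(-0.2)
36^(-0.2) = 0.488359
T_n = 209 * 0.488359
= 102.1 ms


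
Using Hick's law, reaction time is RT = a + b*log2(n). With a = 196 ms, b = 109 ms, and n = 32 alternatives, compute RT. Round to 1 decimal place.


RT = 196 + 109 * log2(32)
log2(32) = 5.0
RT = 196 + 109 * 5.0
= 196 + 545.0
= 741.0 ms


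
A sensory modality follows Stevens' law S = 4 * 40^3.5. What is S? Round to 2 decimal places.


S = 4 * 40^3.5
40^3.5 = 404771.5405
S = 4 * 404771.5405
= 1619086.16


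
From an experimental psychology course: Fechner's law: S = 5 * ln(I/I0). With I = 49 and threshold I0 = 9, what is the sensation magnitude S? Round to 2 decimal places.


S = 5 * ln(49/9)
I/I0 = 5.444444
ln(5.444444) = 1.6946
S = 5 * 1.6946
= 8.47


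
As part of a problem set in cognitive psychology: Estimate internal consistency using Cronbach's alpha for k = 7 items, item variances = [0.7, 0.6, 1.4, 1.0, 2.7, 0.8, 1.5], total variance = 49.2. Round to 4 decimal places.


alpha = (k/(k-1)) * (1 - sum(s_i^2)/s_total^2)
sum(item variances) = 8.7
k/(k-1) = 7/6 = 1.166667
1 - 8.7/49.2 = 1 - 0.176829 = 0.823171
alpha = 1.166667 * 0.823171
= 0.9604


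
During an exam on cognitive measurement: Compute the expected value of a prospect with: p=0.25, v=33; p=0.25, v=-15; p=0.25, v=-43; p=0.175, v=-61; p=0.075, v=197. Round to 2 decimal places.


EU = sum(p_i * v_i)
0.25 * 33 = 8.25
0.25 * -15 = -3.75
0.25 * -43 = -10.75
0.175 * -61 = -10.675
0.075 * 197 = 14.775
EU = 8.25 + -3.75 + -10.75 + -10.675 + 14.775
= -2.15


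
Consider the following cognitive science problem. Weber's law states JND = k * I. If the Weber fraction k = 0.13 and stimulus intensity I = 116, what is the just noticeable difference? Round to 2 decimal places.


JND = k * I
JND = 0.13 * 116
= 15.08


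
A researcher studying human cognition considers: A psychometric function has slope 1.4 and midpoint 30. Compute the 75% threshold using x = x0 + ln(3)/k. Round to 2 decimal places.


At P = 0.75: 0.75 = 1/(1 + e^(-k*(x-x0)))
Solving: e^(-k*(x-x0)) = 1/3
x = x0 + ln(3)/k
ln(3) = 1.0986
x = 30 + 1.0986/1.4
= 30 + 0.7847
= 30.78


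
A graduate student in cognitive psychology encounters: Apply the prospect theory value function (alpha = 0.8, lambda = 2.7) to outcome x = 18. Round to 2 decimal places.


Since x = 18 >= 0, use v(x) = x^0.8
18^0.8 = 10.0976
v(18) = 10.10


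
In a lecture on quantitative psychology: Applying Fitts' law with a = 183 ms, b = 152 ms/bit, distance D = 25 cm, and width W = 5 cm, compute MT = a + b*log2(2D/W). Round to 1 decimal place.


MT = 183 + 152 * log2(2*25/5)
2D/W = 10.0
log2(10.0) = 3.3219
MT = 183 + 152 * 3.3219
= 687.9 ms


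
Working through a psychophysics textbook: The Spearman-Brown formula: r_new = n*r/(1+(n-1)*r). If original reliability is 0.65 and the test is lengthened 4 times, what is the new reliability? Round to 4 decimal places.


r_new = n*r / (1 + (n-1)*r)
Numerator = 4 * 0.65 = 2.6
Denominator = 1 + 3 * 0.65 = 2.95
r_new = 2.6 / 2.95
= 0.8814


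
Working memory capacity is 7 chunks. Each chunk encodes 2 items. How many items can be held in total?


Total items = chunks * items_per_chunk
= 7 * 2
= 14


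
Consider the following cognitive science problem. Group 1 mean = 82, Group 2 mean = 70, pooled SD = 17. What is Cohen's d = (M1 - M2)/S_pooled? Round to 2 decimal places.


Cohen's d = (M1 - M2) / S_pooled
= (82 - 70) / 17
= 12 / 17
= 0.71


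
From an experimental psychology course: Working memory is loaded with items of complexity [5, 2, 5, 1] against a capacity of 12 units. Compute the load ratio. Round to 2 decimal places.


Total complexity = 5 + 2 + 5 + 1 = 13
Load = total / capacity = 13 / 12
= 1.08


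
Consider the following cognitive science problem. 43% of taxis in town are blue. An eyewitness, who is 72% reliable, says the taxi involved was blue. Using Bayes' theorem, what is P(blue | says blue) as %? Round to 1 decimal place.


P(blue | says blue) = P(says blue | blue)*P(blue) / [P(says blue | blue)*P(blue) + P(says blue | not blue)*P(not blue)]
Numerator = 0.72 * 0.43 = 0.3096
False identification = 0.28 * 0.57 = 0.1596
P = 0.3096 / (0.3096 + 0.1596)
= 0.3096 / 0.4692
As percentage = 66.0


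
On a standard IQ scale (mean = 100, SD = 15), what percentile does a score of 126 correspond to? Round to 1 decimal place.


z = (IQ - mean) / SD
z = (126 - 100) / 15 = 1.7333
Percentile = Phi(1.7333) * 100
Phi(1.7333) = 0.958479
= 95.8


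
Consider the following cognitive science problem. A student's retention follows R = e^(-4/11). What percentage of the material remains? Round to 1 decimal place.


R = e^(-t/S)
-t/S = -4/11 = -0.363636
R = e^(-0.363636) = 0.695144
Percentage = 0.695144 * 100
= 69.5


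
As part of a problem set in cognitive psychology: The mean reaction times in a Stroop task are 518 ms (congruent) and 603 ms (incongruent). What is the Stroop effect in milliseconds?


Stroop effect = RT(incongruent) - RT(congruent)
= 603 - 518
= 85 ms


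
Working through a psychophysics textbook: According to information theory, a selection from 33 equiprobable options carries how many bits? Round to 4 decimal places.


H = log2(n)
H = log2(33)
= 5.0444


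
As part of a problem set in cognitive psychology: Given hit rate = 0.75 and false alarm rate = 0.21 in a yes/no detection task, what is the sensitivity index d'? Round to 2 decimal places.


d' = z(HR) - z(FAR)
z(0.75) = 0.6745
z(0.21) = -0.8064
d' = 0.6745 - -0.8064
= 1.48


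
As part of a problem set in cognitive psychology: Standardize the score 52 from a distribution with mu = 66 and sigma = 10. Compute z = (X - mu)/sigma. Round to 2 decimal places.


z = (X - mu) / sigma
= (52 - 66) / 10
= -14 / 10
= -1.40


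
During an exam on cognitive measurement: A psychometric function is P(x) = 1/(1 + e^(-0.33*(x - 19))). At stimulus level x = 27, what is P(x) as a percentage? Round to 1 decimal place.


P(x) = 1/(1 + e^(-0.33*(27 - 19)))
Exponent = -0.33 * 8 = -2.64
e^(-2.64) = 0.071361
P = 1/(1 + 0.071361) = 0.933392
Percentage = 93.3


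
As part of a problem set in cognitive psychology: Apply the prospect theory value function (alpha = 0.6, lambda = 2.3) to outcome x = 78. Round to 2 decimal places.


Since x = 78 >= 0, use v(x) = x^0.6
78^0.6 = 13.6539
v(78) = 13.65


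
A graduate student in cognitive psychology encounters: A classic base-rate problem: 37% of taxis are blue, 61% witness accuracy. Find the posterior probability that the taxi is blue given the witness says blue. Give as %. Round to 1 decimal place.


P(blue | says blue) = P(says blue | blue)*P(blue) / [P(says blue | blue)*P(blue) + P(says blue | not blue)*P(not blue)]
Numerator = 0.61 * 0.37 = 0.2257
False identification = 0.39 * 0.63 = 0.2457
P = 0.2257 / (0.2257 + 0.2457)
= 0.2257 / 0.4714
As percentage = 47.9


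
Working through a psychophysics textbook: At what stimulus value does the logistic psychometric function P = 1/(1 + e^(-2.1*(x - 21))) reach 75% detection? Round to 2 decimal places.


At P = 0.75: 0.75 = 1/(1 + e^(-k*(x-x0)))
Solving: e^(-k*(x-x0)) = 1/3
x = x0 + ln(3)/k
ln(3) = 1.0986
x = 21 + 1.0986/2.1
= 21 + 0.5231
= 21.52


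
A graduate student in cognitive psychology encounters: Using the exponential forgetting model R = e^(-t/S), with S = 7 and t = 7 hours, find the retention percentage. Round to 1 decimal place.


R = e^(-t/S)
-t/S = -7/7 = -1.0
R = e^(-1.0) = 0.367879
Percentage = 0.367879 * 100
= 36.8


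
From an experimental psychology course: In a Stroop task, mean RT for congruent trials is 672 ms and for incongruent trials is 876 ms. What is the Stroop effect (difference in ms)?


Stroop effect = RT(incongruent) - RT(congruent)
= 876 - 672
= 204 ms


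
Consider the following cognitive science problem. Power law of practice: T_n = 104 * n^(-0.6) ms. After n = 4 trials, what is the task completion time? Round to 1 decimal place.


T_n = 104 * 4^(-0.6)
4^(-0.6) = 0.435275
T_n = 104 * 0.435275
= 45.3 ms


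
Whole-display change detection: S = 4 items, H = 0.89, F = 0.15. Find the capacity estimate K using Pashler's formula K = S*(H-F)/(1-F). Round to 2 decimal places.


K = S * (H - F) / (1 - F)
H - F = 0.74
1 - F = 0.85
K = 4 * 0.74 / 0.85
= 3.48


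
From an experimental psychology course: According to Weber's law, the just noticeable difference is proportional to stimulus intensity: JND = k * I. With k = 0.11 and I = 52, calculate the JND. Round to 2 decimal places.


JND = k * I
JND = 0.11 * 52
= 5.72


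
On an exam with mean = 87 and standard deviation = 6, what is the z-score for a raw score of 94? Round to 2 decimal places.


z = (X - mu) / sigma
= (94 - 87) / 6
= 7 / 6
= 1.17


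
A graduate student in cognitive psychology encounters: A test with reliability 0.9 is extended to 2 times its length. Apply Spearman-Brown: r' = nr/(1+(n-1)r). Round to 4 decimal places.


r_new = n*r / (1 + (n-1)*r)
Numerator = 2 * 0.9 = 1.8
Denominator = 1 + 1 * 0.9 = 1.9
r_new = 1.8 / 1.9
= 0.9474


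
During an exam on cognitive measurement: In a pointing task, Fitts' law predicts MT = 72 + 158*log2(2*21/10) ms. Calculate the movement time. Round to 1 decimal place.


MT = 72 + 158 * log2(2*21/10)
2D/W = 4.2
log2(4.2) = 2.0704
MT = 72 + 158 * 2.0704
= 399.1 ms


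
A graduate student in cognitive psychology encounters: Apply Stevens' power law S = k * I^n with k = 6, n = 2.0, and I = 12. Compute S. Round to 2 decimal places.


S = 6 * 12^2.0
12^2.0 = 144.0
S = 6 * 144.0
= 864.00


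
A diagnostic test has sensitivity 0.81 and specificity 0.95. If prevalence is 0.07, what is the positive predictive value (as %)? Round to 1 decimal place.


PPV = (sens * prev) / (sens * prev + (1-spec) * (1-prev))
Numerator = 0.81 * 0.07 = 0.0567
P(positive and no disease) = (1 - spec) * (1 - prev) = (1 - 0.95) * (1 - 0.07) = 0.0465
Denominator = 0.0567 + 0.0465 = 0.1032
PPV = 0.0567 / 0.1032 = 0.549419
As percentage = 54.9


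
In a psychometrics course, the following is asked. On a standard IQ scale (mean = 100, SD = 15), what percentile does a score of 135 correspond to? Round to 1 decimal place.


z = (IQ - mean) / SD
z = (135 - 100) / 15 = 2.3333
Percentile = Phi(2.3333) * 100
Phi(2.3333) = 0.990184
= 99.0


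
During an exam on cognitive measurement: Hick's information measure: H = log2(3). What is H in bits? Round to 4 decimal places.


H = log2(n)
H = log2(3)
= 1.5850


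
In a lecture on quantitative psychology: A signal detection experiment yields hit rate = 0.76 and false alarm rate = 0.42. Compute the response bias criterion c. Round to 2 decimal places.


c = -0.5 * (z(HR) + z(FAR))
z(0.76) = 0.7063
z(0.42) = -0.2019
c = -0.5 * (0.7063 + -0.2019)
= -0.5 * 0.5044
= -0.25


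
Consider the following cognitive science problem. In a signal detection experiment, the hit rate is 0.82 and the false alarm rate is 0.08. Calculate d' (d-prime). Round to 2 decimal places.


d' = z(HR) - z(FAR)
z(0.82) = 0.9154
z(0.08) = -1.4051
d' = 0.9154 - -1.4051
= 2.32


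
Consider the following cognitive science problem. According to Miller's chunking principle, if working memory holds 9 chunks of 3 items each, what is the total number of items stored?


Total items = chunks * items_per_chunk
= 9 * 3
= 27


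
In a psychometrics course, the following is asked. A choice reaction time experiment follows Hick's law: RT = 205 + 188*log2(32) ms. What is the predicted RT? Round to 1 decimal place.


RT = 205 + 188 * log2(32)
log2(32) = 5.0
RT = 205 + 188 * 5.0
= 205 + 940.0
= 1145.0 ms


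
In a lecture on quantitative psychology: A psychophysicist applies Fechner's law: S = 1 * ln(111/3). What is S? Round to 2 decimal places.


S = 1 * ln(111/3)
I/I0 = 37.0
ln(37.0) = 3.6109
S = 1 * 3.6109
= 3.61


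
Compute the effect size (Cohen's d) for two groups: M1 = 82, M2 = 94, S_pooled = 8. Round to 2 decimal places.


Cohen's d = (M1 - M2) / S_pooled
= (82 - 94) / 8
= -12 / 8
= -1.50


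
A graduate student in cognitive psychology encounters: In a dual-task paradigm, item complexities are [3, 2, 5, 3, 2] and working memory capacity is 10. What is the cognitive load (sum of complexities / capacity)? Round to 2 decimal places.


Total complexity = 3 + 2 + 5 + 3 + 2 = 15
Load = total / capacity = 15 / 10
= 1.50


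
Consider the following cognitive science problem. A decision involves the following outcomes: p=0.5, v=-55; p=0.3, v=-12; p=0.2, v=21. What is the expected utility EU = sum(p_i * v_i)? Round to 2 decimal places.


EU = sum(p_i * v_i)
0.5 * -55 = -27.5
0.3 * -12 = -3.6
0.2 * 21 = 4.2
EU = -27.5 + -3.6 + 4.2
= -26.90


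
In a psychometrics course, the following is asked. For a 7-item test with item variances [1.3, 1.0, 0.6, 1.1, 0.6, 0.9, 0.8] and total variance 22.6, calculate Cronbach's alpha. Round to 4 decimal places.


alpha = (k/(k-1)) * (1 - sum(s_i^2)/s_total^2)
sum(item variances) = 6.3
k/(k-1) = 7/6 = 1.166667
1 - 6.3/22.6 = 1 - 0.278761 = 0.721239
alpha = 1.166667 * 0.721239
= 0.8414


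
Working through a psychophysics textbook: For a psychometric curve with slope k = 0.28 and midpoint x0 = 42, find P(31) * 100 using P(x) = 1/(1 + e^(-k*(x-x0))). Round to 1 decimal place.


P(x) = 1/(1 + e^(-0.28*(31 - 42)))
Exponent = -0.28 * -11 = 3.08
e^(3.08) = 21.758402
P = 1/(1 + 21.758402) = 0.04394
Percentage = 4.4


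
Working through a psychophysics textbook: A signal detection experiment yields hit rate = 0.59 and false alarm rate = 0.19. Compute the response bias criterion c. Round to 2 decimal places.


c = -0.5 * (z(HR) + z(FAR))
z(0.59) = 0.2275
z(0.19) = -0.8779
c = -0.5 * (0.2275 + -0.8779)
= -0.5 * -0.6504
= 0.33


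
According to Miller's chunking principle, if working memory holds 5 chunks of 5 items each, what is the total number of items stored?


Total items = chunks * items_per_chunk
= 5 * 5
= 25


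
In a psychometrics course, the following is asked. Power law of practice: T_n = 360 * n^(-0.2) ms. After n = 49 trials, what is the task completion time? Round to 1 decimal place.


T_n = 360 * 49^(-0.2)
49^(-0.2) = 0.459157
T_n = 360 * 0.459157
= 165.3 ms


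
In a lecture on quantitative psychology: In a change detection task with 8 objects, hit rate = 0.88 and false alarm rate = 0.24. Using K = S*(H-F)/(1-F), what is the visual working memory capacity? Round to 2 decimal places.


K = S * (H - F) / (1 - F)
H - F = 0.64
1 - F = 0.76
K = 8 * 0.64 / 0.76
= 6.74


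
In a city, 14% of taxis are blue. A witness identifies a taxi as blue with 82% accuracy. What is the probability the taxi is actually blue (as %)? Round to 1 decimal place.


P(blue | says blue) = P(says blue | blue)*P(blue) / [P(says blue | blue)*P(blue) + P(says blue | not blue)*P(not blue)]
Numerator = 0.82 * 0.14 = 0.1148
False identification = 0.18 * 0.86 = 0.1548
P = 0.1148 / (0.1148 + 0.1548)
= 0.1148 / 0.2696
As percentage = 42.6


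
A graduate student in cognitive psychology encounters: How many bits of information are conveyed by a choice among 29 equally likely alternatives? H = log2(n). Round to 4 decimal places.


H = log2(n)
H = log2(29)
= 4.8580


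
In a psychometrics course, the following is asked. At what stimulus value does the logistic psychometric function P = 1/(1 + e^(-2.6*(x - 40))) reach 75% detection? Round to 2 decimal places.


At P = 0.75: 0.75 = 1/(1 + e^(-k*(x-x0)))
Solving: e^(-k*(x-x0)) = 1/3
x = x0 + ln(3)/k
ln(3) = 1.0986
x = 40 + 1.0986/2.6
= 40 + 0.4225
= 40.42


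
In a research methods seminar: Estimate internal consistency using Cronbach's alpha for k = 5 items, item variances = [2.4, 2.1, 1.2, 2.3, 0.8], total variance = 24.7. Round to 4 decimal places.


alpha = (k/(k-1)) * (1 - sum(s_i^2)/s_total^2)
sum(item variances) = 8.8
k/(k-1) = 5/4 = 1.25
1 - 8.8/24.7 = 1 - 0.356275 = 0.643725
alpha = 1.25 * 0.643725
= 0.8047


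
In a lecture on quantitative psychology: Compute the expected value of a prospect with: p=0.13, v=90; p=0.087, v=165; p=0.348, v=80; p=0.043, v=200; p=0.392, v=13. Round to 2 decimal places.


EU = sum(p_i * v_i)
0.13 * 90 = 11.7
0.087 * 165 = 14.355
0.348 * 80 = 27.84
0.043 * 200 = 8.6
0.392 * 13 = 5.096
EU = 11.7 + 14.355 + 27.84 + 8.6 + 5.096
= 67.59


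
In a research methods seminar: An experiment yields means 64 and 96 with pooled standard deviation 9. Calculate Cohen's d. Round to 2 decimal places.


Cohen's d = (M1 - M2) / S_pooled
= (64 - 96) / 9
= -32 / 9
= -3.56


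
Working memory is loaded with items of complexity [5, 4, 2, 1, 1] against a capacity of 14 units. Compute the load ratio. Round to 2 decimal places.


Total complexity = 5 + 4 + 2 + 1 + 1 = 13
Load = total / capacity = 13 / 14
= 0.93


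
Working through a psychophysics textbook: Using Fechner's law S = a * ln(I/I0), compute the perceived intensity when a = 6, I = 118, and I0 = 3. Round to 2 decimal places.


S = 6 * ln(118/3)
I/I0 = 39.333333
ln(39.333333) = 3.6721
S = 6 * 3.6721
= 22.03


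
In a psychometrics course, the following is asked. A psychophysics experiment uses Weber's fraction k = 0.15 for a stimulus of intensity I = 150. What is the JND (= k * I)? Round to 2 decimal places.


JND = k * I
JND = 0.15 * 150
= 22.50


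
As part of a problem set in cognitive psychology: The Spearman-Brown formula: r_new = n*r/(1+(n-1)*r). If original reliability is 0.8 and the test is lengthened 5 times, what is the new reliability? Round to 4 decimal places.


r_new = n*r / (1 + (n-1)*r)
Numerator = 5 * 0.8 = 4.0
Denominator = 1 + 4 * 0.8 = 4.2
r_new = 4.0 / 4.2
= 0.9524


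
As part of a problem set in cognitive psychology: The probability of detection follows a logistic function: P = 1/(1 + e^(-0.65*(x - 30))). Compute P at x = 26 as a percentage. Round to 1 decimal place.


P(x) = 1/(1 + e^(-0.65*(26 - 30)))
Exponent = -0.65 * -4 = 2.6
e^(2.6) = 13.463738
P = 1/(1 + 13.463738) = 0.069138
Percentage = 6.9


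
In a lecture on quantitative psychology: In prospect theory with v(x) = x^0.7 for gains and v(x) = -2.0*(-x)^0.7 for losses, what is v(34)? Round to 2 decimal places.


Since x = 34 >= 0, use v(x) = x^0.7
34^0.7 = 11.8042
v(34) = 11.80


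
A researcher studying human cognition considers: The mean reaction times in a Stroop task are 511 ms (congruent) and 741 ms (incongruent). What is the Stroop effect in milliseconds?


Stroop effect = RT(incongruent) - RT(congruent)
= 741 - 511
= 230 ms


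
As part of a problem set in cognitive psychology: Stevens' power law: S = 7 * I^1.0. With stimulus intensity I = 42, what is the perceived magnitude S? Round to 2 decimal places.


S = 7 * 42^1.0
42^1.0 = 42.0
S = 7 * 42.0
= 294.00


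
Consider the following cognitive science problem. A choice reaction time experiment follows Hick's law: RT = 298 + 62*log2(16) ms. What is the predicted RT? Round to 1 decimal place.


RT = 298 + 62 * log2(16)
log2(16) = 4.0
RT = 298 + 62 * 4.0
= 298 + 248.0
= 546.0 ms


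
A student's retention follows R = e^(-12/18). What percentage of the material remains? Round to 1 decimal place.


R = e^(-t/S)
-t/S = -12/18 = -0.666667
R = e^(-0.666667) = 0.513417
Percentage = 0.513417 * 100
= 51.3


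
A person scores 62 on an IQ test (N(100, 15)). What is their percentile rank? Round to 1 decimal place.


z = (IQ - mean) / SD
z = (62 - 100) / 15 = -2.5333
Percentile = Phi(-2.5333) * 100
Phi(-2.5333) = 0.00565
= 0.6


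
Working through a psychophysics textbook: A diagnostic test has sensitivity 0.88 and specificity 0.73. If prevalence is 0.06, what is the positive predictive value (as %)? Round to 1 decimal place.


PPV = (sens * prev) / (sens * prev + (1-spec) * (1-prev))
Numerator = 0.88 * 0.06 = 0.0528
P(positive and no disease) = (1 - spec) * (1 - prev) = (1 - 0.73) * (1 - 0.06) = 0.2538
Denominator = 0.0528 + 0.2538 = 0.3066
PPV = 0.0528 / 0.3066 = 0.172211
As percentage = 17.2


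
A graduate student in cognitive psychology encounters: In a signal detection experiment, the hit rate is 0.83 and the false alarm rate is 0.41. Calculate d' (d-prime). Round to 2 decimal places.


d' = z(HR) - z(FAR)
z(0.83) = 0.9542
z(0.41) = -0.2275
d' = 0.9542 - -0.2275
= 1.18


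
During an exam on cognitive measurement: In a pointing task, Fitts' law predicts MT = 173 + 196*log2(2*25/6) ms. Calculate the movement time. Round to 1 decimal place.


MT = 173 + 196 * log2(2*25/6)
2D/W = 8.333333
log2(8.333333) = 3.0589
MT = 173 + 196 * 3.0589
= 772.5 ms


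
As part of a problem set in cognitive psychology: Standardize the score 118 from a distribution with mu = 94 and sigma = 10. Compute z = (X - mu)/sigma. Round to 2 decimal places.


z = (X - mu) / sigma
= (118 - 94) / 10
= 24 / 10
= 2.40


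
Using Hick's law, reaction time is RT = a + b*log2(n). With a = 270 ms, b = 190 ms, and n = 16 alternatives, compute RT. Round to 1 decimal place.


RT = 270 + 190 * log2(16)
log2(16) = 4.0
RT = 270 + 190 * 4.0
= 270 + 760.0
= 1030.0 ms


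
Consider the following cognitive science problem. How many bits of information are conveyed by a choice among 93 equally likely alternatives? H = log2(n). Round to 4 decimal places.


H = log2(n)
H = log2(93)
= 6.5392


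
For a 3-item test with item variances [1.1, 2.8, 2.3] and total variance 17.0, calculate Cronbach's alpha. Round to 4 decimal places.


alpha = (k/(k-1)) * (1 - sum(s_i^2)/s_total^2)
sum(item variances) = 6.2
k/(k-1) = 3/2 = 1.5
1 - 6.2/17.0 = 1 - 0.364706 = 0.635294
alpha = 1.5 * 0.635294
= 0.9529


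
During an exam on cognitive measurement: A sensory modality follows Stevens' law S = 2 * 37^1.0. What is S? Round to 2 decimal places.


S = 2 * 37^1.0
37^1.0 = 37.0
S = 2 * 37.0
= 74.00


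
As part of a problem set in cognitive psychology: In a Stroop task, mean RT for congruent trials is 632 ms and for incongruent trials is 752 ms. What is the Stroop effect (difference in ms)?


Stroop effect = RT(incongruent) - RT(congruent)
= 752 - 632
= 120 ms


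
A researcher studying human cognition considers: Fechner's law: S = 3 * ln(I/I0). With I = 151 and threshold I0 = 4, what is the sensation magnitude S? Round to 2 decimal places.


S = 3 * ln(151/4)
I/I0 = 37.75
ln(37.75) = 3.631
S = 3 * 3.631
= 10.89


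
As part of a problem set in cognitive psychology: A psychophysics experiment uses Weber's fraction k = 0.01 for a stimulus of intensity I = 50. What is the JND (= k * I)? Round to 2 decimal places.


JND = k * I
JND = 0.01 * 50
= 0.50


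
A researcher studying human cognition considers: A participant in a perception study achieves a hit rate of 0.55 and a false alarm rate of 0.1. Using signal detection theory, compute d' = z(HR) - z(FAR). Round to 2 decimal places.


d' = z(HR) - z(FAR)
z(0.55) = 0.1257
z(0.1) = -1.2816
d' = 0.1257 - -1.2816
= 1.41


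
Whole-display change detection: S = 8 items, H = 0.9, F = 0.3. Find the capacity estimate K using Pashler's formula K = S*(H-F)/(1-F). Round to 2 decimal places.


K = S * (H - F) / (1 - F)
H - F = 0.6
1 - F = 0.7
K = 8 * 0.6 / 0.7
= 6.86


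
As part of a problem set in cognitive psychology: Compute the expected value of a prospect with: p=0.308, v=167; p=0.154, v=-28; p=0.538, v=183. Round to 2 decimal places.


EU = sum(p_i * v_i)
0.308 * 167 = 51.436
0.154 * -28 = -4.312
0.538 * 183 = 98.454
EU = 51.436 + -4.312 + 98.454
= 145.58


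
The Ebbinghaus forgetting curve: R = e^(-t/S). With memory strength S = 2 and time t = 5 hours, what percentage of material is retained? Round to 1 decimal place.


R = e^(-t/S)
-t/S = -5/2 = -2.5
R = e^(-2.5) = 0.082085
Percentage = 0.082085 * 100
= 8.2


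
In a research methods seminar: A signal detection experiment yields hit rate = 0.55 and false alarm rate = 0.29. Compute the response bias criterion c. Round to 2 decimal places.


c = -0.5 * (z(HR) + z(FAR))
z(0.55) = 0.1257
z(0.29) = -0.5534
c = -0.5 * (0.1257 + -0.5534)
= -0.5 * -0.4277
= 0.21


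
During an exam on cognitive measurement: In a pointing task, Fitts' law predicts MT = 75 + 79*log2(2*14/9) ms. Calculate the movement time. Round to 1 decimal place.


MT = 75 + 79 * log2(2*14/9)
2D/W = 3.111111
log2(3.111111) = 1.6374
MT = 75 + 79 * 1.6374
= 204.4 ms


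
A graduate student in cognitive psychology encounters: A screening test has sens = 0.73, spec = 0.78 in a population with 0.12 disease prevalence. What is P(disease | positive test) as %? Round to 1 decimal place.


PPV = (sens * prev) / (sens * prev + (1-spec) * (1-prev))
Numerator = 0.73 * 0.12 = 0.0876
P(positive and no disease) = (1 - spec) * (1 - prev) = (1 - 0.78) * (1 - 0.12) = 0.1936
Denominator = 0.0876 + 0.1936 = 0.2812
PPV = 0.0876 / 0.2812 = 0.311522
As percentage = 31.2


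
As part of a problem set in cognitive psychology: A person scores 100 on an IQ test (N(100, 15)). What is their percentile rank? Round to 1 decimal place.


z = (IQ - mean) / SD
z = (100 - 100) / 15 = 0.0
Percentile = Phi(0.0) * 100
Phi(0.0) = 0.5
= 50.0


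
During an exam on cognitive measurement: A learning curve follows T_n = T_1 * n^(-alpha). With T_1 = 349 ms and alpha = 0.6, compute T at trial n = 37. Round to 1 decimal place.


T_n = 349 * 37^(-0.6)
37^(-0.6) = 0.114572
T_n = 349 * 0.114572
= 40.0 ms


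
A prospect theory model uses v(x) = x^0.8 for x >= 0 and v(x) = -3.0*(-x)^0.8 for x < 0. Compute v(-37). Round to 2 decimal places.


Since x = -37 < 0, use v(x) = -lambda*(-x)^alpha
(-x) = 37
37^0.8 = 17.9706
v(-37) = -3.0 * 17.9706
= -53.91


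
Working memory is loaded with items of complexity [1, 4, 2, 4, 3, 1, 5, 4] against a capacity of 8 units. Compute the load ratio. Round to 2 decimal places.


Total complexity = 1 + 4 + 2 + 4 + 3 + 1 + 5 + 4 = 24
Load = total / capacity = 24 / 8
= 3.00


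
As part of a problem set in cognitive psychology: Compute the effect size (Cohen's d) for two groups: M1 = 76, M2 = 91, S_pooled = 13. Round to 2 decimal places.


Cohen's d = (M1 - M2) / S_pooled
= (76 - 91) / 13
= -15 / 13
= -1.15


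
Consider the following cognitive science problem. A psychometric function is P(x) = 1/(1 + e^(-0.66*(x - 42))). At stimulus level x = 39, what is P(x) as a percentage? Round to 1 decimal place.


P(x) = 1/(1 + e^(-0.66*(39 - 42)))
Exponent = -0.66 * -3 = 1.98
e^(1.98) = 7.242743
P = 1/(1 + 7.242743) = 0.121319
Percentage = 12.1
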